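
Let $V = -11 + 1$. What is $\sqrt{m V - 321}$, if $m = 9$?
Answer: $i \sqrt{411} \approx 20.273 i$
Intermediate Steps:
$V = -10$
$\sqrt{m V - 321} = \sqrt{9 \left(-10\right) - 321} = \sqrt{-90 - 321} = \sqrt{-411} = i \sqrt{411}$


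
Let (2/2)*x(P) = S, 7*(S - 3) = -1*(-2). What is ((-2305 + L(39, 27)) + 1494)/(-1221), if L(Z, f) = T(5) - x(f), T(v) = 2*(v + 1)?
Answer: 1872/2849 ≈ 0.65707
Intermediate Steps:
T(v) = 2 + 2*v (T(v) = 2*(1 + v) = 2 + 2*v)
S = 23/7 (S = 3 + (-1*(-2))/7 = 3 + (⅐)*2 = 3 + 2/7 = 23/7 ≈ 3.2857)
x(P) = 23/7
L(Z, f) = 61/7 (L(Z, f) = (2 + 2*5) - 1*23/7 = (2 + 10) - 23/7 = 12 - 23/7 = 61/7)
((-2305 + L(39, 27)) + 1494)/(-1221) = ((-2305 + 61/7) + 1494)/(-1221) = (-16074/7 + 1494)*(-1/1221) = -5616/7*(-1/1221) = 1872/2849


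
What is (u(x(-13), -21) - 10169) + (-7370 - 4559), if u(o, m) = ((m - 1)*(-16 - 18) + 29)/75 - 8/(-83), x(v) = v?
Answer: -45831653/2075 ≈ -22088.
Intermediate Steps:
u(o, m) = 1943/2075 - 34*m/75 (u(o, m) = ((-1 + m)*(-34) + 29)*(1/75) - 8*(-1/83) = ((34 - 34*m) + 29)*(1/75) + 8/83 = (63 - 34*m)*(1/75) + 8/83 = (21/25 - 34*m/75) + 8/83 = 1943/2075 - 34*m/75)
(u(x(-13), -21) - 10169) + (-7370 - 4559) = ((1943/2075 - 34/75*(-21)) - 10169) + (-7370 - 4559) = ((1943/2075 + 238/25) - 10169) - 11929 = (21697/2075 - 10169) - 11929 = -21078978/2075 - 11929 = -45831653/2075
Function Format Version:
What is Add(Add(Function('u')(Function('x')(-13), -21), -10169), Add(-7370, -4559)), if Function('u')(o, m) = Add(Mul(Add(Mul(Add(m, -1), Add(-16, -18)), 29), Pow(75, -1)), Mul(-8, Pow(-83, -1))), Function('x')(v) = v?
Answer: Rational(-45831653, 2075) ≈ -22088.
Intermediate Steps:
Function('u')(o, m) = Add(Rational(1943, 2075), Mul(Rational(-34, 75), m)) (Function('u')(o, m) = Add(Mul(Add(Mul(Add(-1, m), -34), 29), Rational(1, 75)), Mul(-8, Rational(-1, 83))) = Add(Mul(Add(Add(34, Mul(-34, m)), 29), Rational(1, 75)), Rational(8, 83)) = Add(Mul(Add(63, Mul(-34, m)), Rational(1, 75)), Rational(8, 83)) = Add(Add(Rational(21, 25), Mul(Rational(-34, 75), m)), Rational(8, 83)) = Add(Rational(1943, 2075), Mul(Rational(-34, 75), m)))
Add(Add(Function('u')(Function('x')(-13), -21), -10169), Add(-7370, -4559)) = Add(Add(Add(Rational(1943, 2075), Mul(Rational(-34, 75), -21)), -10169), Add(-7370, -4559)) = Add(Add(Add(Rational(1943, 2075), Rational(238, 25)), -10169), -11929) = Add(Add(Rational(21697, 2075), -10169), -11929) = Add(Rational(-21078978, 2075), -11929) = Rational(-45831653, 2075)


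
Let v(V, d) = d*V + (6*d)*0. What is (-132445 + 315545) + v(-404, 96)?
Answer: 144316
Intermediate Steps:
v(V, d) = V*d (v(V, d) = V*d + 0 = V*d)
(-132445 + 315545) + v(-404, 96) = (-132445 + 315545) - 404*96 = 183100 - 38784 = 144316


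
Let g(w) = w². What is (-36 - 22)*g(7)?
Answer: -2842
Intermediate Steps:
(-36 - 22)*g(7) = (-36 - 22)*7² = -58*49 = -2842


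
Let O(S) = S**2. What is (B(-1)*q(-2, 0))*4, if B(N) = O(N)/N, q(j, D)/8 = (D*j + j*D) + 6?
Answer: -192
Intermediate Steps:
q(j, D) = 48 + 16*D*j (q(j, D) = 8*((D*j + j*D) + 6) = 8*((D*j + D*j) + 6) = 8*(2*D*j + 6) = 8*(6 + 2*D*j) = 48 + 16*D*j)
B(N) = N (B(N) = N**2/N = N)
(B(-1)*q(-2, 0))*4 = -(48 + 16*0*(-2))*4 = -(48 + 0)*4 = -1*48*4 = -48*4 = -192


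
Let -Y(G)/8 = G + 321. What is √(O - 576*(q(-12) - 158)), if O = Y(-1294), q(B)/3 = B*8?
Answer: 2*√66170 ≈ 514.47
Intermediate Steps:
q(B) = 24*B (q(B) = 3*(B*8) = 3*(8*B) = 24*B)
Y(G) = -2568 - 8*G (Y(G) = -8*(G + 321) = -8*(321 + G) = -2568 - 8*G)
O = 7784 (O = -2568 - 8*(-1294) = -2568 + 10352 = 7784)
√(O - 576*(q(-12) - 158)) = √(7784 - 576*(24*(-12) - 158)) = √(7784 - 576*(-288 - 158)) = √(7784 - 576*(-446)) = √(7784 + 256896) = √264680 = 2*√66170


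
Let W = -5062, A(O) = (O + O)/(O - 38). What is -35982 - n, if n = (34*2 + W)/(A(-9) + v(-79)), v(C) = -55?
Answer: -92600512/2567 ≈ -36073.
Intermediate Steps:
A(O) = 2*O/(-38 + O) (A(O) = (2*O)/(-38 + O) = 2*O/(-38 + O))
n = 234718/2567 (n = (34*2 - 5062)/(2*(-9)/(-38 - 9) - 55) = (68 - 5062)/(2*(-9)/(-47) - 55) = -4994/(2*(-9)*(-1/47) - 55) = -4994/(18/47 - 55) = -4994/(-2567/47) = -4994*(-47/2567) = 234718/2567 ≈ 91.437)
-35982 - n = -35982 - 1*234718/2567 = -35982 - 234718/2567 = -92600512/2567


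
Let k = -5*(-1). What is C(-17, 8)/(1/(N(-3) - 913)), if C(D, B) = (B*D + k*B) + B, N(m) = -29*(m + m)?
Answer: 65032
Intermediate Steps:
k = 5
N(m) = -58*m
C(D, B) = 6*B + B*D (C(D, B) = (B*D + 5*B) + B = (5*B + B*D) + B = 6*B + B*D)
C(-17, 8)/(1/(N(-3) - 913)) = (8*(6 - 17))/(1/(-58*(-3) - 913)) = (8*(-11))/(1/(174 - 913)) = -88/(1/(-739)) = -88/(-1/739) = -88*(-739) = 65032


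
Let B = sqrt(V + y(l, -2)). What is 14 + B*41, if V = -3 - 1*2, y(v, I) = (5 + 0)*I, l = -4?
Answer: 14 + 41*I*sqrt(15) ≈ 14.0 + 158.79*I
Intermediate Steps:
y(v, I) = 5*I
V = -5 (V = -3 - 2 = -5)
B = I*sqrt(15) (B = sqrt(-5 + 5*(-2)) = sqrt(-5 - 10) = sqrt(-15) = I*sqrt(15) ≈ 3.873*I)
14 + B*41 = 14 + (I*sqrt(15))*41 = 14 + 41*I*sqrt(15)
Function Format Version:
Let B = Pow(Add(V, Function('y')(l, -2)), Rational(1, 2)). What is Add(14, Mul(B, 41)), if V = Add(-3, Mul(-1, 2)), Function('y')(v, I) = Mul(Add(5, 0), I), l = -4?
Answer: Add(14, Mul(41, I, Pow(15, Rational(1, 2)))) ≈ Add(14.000, Mul(158.79, I))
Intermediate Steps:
Function('y')(v, I) = Mul(5, I)
V = -5 (V = Add(-3, -2) = -5)
B = Mul(I, Pow(15, Rational(1, 2))) (B = Pow(Add(-5, Mul(5, -2)), Rational(1, 2)) = Pow(Add(-5, -10), Rational(1, 2)) = Pow(-15, Rational(1, 2)) = Mul(I, Pow(15, Rational(1, 2))) ≈ Mul(3.8730, I))
Add(14, Mul(B, 41)) = Add(14, Mul(Mul(I, Pow(15, Rational(1, 2))), 41)) = Add(14, Mul(41, I, Pow(15, Rational(1, 2))))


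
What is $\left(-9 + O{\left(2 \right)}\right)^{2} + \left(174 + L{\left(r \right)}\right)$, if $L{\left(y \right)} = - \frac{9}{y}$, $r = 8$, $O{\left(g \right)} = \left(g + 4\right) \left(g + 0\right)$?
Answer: $\frac{1455}{8} \approx 181.88$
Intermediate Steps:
$O{\left(g \right)} = g \left(4 + g\right)$ ($O{\left(g \right)} = \left(4 + g\right) g = g \left(4 + g\right)$)
$\left(-9 + O{\left(2 \right)}\right)^{2} + \left(174 + L{\left(r \right)}\right) = \left(-9 + 2 \left(4 + 2\right)\right)^{2} + \left(174 - \frac{9}{8}\right) = \left(-9 + 2 \cdot 6\right)^{2} + \left(174 - \frac{9}{8}\right) = \left(-9 + 12\right)^{2} + \left(174 - \frac{9}{8}\right) = 3^{2} + \frac{1383}{8} = 9 + \frac{1383}{8} = \frac{1455}{8}$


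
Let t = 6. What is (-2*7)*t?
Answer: -84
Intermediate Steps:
(-2*7)*t = -2*7*6 = -14*6 = -84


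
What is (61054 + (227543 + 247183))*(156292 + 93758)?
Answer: 133971789000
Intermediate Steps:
(61054 + (227543 + 247183))*(156292 + 93758) = (61054 + 474726)*250050 = 535780*250050 = 133971789000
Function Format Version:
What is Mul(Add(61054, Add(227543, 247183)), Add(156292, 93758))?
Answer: 133971789000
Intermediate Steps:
Mul(Add(61054, Add(227543, 247183)), Add(156292, 93758)) = Mul(Add(61054, 474726), 250050) = Mul(535780, 250050) = 133971789000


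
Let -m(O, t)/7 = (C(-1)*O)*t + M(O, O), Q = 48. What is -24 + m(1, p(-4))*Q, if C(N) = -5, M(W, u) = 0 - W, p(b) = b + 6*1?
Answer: 3672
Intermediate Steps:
p(b) = 6 + b (p(b) = b + 6 = 6 + b)
M(W, u) = -W
m(O, t) = 7*O + 35*O*t (m(O, t) = -7*((-5*O)*t - O) = -7*(-5*O*t - O) = -7*(-O - 5*O*t) = 7*O + 35*O*t)
-24 + m(1, p(-4))*Q = -24 + (7*1*(1 + 5*(6 - 4)))*48 = -24 + (7*1*(1 + 5*2))*48 = -24 + (7*1*(1 + 10))*48 = -24 + (7*1*11)*48 = -24 + 77*48 = -24 + 3696 = 3672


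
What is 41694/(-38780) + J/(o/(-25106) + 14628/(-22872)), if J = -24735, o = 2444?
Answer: 11474829412470267/341869724210 ≈ 33565.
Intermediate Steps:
41694/(-38780) + J/(o/(-25106) + 14628/(-22872)) = 41694/(-38780) - 24735/(2444/(-25106) + 14628/(-22872)) = 41694*(-1/38780) - 24735/(2444*(-1/25106) + 14628*(-1/22872)) = -20847/19390 - 24735/(-1222/12553 - 1219/1906) = -20847/19390 - 24735/(-17631239/23926018) = -20847/19390 - 24735*(-23926018/17631239) = -20847/19390 + 591810055230/17631239 = 11474829412470267/341869724210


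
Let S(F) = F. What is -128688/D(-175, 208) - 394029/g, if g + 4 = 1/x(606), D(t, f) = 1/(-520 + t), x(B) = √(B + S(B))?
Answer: 1736205613152/19391 + 788058*√303/19391 ≈ 8.9537e+7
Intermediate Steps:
x(B) = √2*√B (x(B) = √(B + B) = √(2*B) = √2*√B)
g = -4 + √303/606 (g = -4 + 1/(√2*√606) = -4 + 1/(2*√303) = -4 + √303/606 ≈ -3.9713)
-128688/D(-175, 208) - 394029/g = -128688/(1/(-520 - 175)) - 394029/(-4 + √303/606) = -128688/(1/(-695)) - 394029/(-4 + √303/606) = -128688/(-1/695) - 394029/(-4 + √303/606) = -128688*(-695) - 394029/(-4 + √303/606) = 89438160 - 394029/(-4 + √303/606)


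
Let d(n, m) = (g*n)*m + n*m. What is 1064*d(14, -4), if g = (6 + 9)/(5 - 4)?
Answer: -953344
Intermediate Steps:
g = 15 (g = 15/1 = 15*1 = 15)
d(n, m) = 16*m*n (d(n, m) = (15*n)*m + n*m = 15*m*n + m*n = 16*m*n)
1064*d(14, -4) = 1064*(16*(-4)*14) = 1064*(-896) = -953344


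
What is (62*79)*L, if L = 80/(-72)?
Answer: -48980/9 ≈ -5442.2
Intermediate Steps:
L = -10/9 (L = 80*(-1/72) = -10/9 ≈ -1.1111)
(62*79)*L = (62*79)*(-10/9) = 4898*(-10/9) = -48980/9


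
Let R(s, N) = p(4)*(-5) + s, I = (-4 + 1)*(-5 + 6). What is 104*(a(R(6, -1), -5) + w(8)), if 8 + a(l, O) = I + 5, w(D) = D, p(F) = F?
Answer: 208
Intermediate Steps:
I = -3 (I = -3*1 = -3)
R(s, N) = -20 + s (R(s, N) = 4*(-5) + s = -20 + s)
a(l, O) = -6 (a(l, O) = -8 + (-3 + 5) = -8 + 2 = -6)
104*(a(R(6, -1), -5) + w(8)) = 104*(-6 + 8) = 104*2 = 208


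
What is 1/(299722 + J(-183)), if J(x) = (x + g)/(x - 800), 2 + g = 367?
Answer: 983/294626544 ≈ 3.3364e-6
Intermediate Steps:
g = 365 (g = -2 + 367 = 365)
J(x) = (365 + x)/(-800 + x) (J(x) = (x + 365)/(x - 800) = (365 + x)/(-800 + x))
1/(299722 + J(-183)) = 1/(299722 + (365 - 183)/(-800 - 183)) = 1/(299722 + 182/(-983)) = 1/(299722 - 1/983*182) = 1/(299722 - 182/983) = 1/(294626544/983) = 983/294626544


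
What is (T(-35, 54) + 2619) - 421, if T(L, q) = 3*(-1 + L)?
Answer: 2090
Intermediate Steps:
T(L, q) = -3 + 3*L
(T(-35, 54) + 2619) - 421 = ((-3 + 3*(-35)) + 2619) - 421 = ((-3 - 105) + 2619) - 421 = (-108 + 2619) - 421 = 2511 - 421 = 2090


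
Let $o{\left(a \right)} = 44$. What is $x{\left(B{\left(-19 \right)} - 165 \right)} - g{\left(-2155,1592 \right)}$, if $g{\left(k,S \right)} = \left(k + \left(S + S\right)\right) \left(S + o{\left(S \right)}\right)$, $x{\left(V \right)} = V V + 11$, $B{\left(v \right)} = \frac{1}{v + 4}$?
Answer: $- \frac{372641849}{225} \approx -1.6562 \cdot 10^{6}$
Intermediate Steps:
$B{\left(v \right)} = \frac{1}{4 + v}$
$x{\left(V \right)} = 11 + V^{2}$ ($x{\left(V \right)} = V^{2} + 11 = 11 + V^{2}$)
$g{\left(k,S \right)} = \left(44 + S\right) \left(k + 2 S\right)$ ($g{\left(k,S \right)} = \left(k + \left(S + S\right)\right) \left(S + 44\right) = \left(k + 2 S\right) \left(44 + S\right) = \left(44 + S\right) \left(k + 2 S\right)$)
$x{\left(B{\left(-19 \right)} - 165 \right)} - g{\left(-2155,1592 \right)} = \left(11 + \left(\frac{1}{4 - 19} - 165\right)^{2}\right) - \left(2 \cdot 1592^{2} + 44 \left(-2155\right) + 88 \cdot 1592 + 1592 \left(-2155\right)\right) = \left(11 + \left(\frac{1}{-15} - 165\right)^{2}\right) - \left(2 \cdot 2534464 - 94820 + 140096 - 3430760\right) = \left(11 + \left(- \frac{1}{15} - 165\right)^{2}\right) - \left(5068928 - 94820 + 140096 - 3430760\right) = \left(11 + \left(- \frac{2476}{15}\right)^{2}\right) - 1683444 = \left(11 + \frac{6130576}{225}\right) - 1683444 = \frac{6133051}{225} - 1683444 = - \frac{372641849}{225}$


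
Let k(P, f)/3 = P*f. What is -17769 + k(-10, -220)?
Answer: -11169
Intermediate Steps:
k(P, f) = 3*P*f (k(P, f) = 3*(P*f) = 3*P*f)
-17769 + k(-10, -220) = -17769 + 3*(-10)*(-220) = -17769 + 6600 = -11169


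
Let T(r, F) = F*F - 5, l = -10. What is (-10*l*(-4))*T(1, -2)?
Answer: 400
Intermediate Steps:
T(r, F) = -5 + F² (T(r, F) = F² - 5 = -5 + F²)
(-10*l*(-4))*T(1, -2) = (-10*(-10)*(-4))*(-5 + (-2)²) = (100*(-4))*(-5 + 4) = -400*(-1) = 400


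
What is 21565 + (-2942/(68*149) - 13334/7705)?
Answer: 841679190351/39033530 ≈ 21563.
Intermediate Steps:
21565 + (-2942/(68*149) - 13334/7705) = 21565 + (-2942/10132 - 13334*1/7705) = 21565 + (-2942*1/10132 - 13334/7705) = 21565 + (-1471/5066 - 13334/7705) = 21565 - 78884099/39033530 = 841679190351/39033530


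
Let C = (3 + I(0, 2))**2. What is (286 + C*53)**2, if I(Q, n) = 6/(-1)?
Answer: 582169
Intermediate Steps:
I(Q, n) = -6 (I(Q, n) = 6*(-1) = -6)
C = 9 (C = (3 - 6)**2 = (-3)**2 = 9)
(286 + C*53)**2 = (286 + 9*53)**2 = (286 + 477)**2 = 763**2 = 582169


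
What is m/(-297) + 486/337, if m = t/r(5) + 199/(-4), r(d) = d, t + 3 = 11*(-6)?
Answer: 3315167/2001780 ≈ 1.6561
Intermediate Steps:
t = -69 (t = -3 + 11*(-6) = -3 - 66 = -69)
m = -1271/20 (m = -69/5 + 199/(-4) = -69*⅕ + 199*(-¼) = -69/5 - 199/4 = -1271/20 ≈ -63.550)
m/(-297) + 486/337 = -1271/20/(-297) + 486/337 = -1271/20*(-1/297) + 486*(1/337) = 1271/5940 + 486/337 = 3315167/2001780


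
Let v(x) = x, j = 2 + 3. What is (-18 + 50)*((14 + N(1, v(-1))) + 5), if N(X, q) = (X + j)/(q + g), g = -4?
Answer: 2848/5 ≈ 569.60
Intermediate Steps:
j = 5
N(X, q) = (5 + X)/(-4 + q) (N(X, q) = (X + 5)/(q - 4) = (5 + X)/(-4 + q))
(-18 + 50)*((14 + N(1, v(-1))) + 5) = (-18 + 50)*((14 + (5 + 1)/(-4 - 1)) + 5) = 32*((14 + 6/(-5)) + 5) = 32*((14 - 1/5*6) + 5) = 32*((14 - 6/5) + 5) = 32*(64/5 + 5) = 32*(89/5) = 2848/5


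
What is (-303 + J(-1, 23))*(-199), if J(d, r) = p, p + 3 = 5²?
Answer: 55919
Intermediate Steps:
p = 22 (p = -3 + 5² = -3 + 25 = 22)
J(d, r) = 22
(-303 + J(-1, 23))*(-199) = (-303 + 22)*(-199) = -281*(-199) = 55919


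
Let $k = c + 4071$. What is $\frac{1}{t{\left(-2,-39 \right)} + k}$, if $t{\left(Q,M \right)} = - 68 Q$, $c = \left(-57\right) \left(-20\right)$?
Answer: $\frac{1}{5347} \approx 0.00018702$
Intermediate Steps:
$c = 1140$
$k = 5211$ ($k = 1140 + 4071 = 5211$)
$\frac{1}{t{\left(-2,-39 \right)} + k} = \frac{1}{\left(-68\right) \left(-2\right) + 5211} = \frac{1}{136 + 5211} = \frac{1}{5347}$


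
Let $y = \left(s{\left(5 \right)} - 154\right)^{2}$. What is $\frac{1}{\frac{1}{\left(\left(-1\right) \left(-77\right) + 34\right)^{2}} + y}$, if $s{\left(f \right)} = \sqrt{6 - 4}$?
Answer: $\frac{3600559410759}{85369266350336593} + \frac{46756568628 \sqrt{2}}{85369266350336593} \approx 4.2951 \cdot 10^{-5}$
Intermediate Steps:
$s{\left(f \right)} = \sqrt{2}$
$y = \left(-154 + \sqrt{2}\right)^{2}$ ($y = \left(\sqrt{2} - 154\right)^{2} = \left(-154 + \sqrt{2}\right)^{2} \approx 23282.0$)
$\frac{1}{\frac{1}{\left(\left(-1\right) \left(-77\right) + 34\right)^{2}} + y} = \frac{1}{\frac{1}{\left(\left(-1\right) \left(-77\right) + 34\right)^{2}} + \left(154 - \sqrt{2}\right)^{2}} = \frac{1}{\frac{1}{\left(77 + 34\right)^{2}} + \left(154 - \sqrt{2}\right)^{2}} = \frac{1}{\frac{1}{111^{2}} + \left(154 - \sqrt{2}\right)^{2}} = \frac{1}{\frac{1}{12321} + \left(154 - \sqrt{2}\right)^{2}}$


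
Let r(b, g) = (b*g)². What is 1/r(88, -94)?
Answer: 1/68425984 ≈ 1.4614e-8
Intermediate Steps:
r(b, g) = b²*g²
1/r(88, -94) = 1/(88²*(-94)²) = 1/(7744*8836) = 1/68425984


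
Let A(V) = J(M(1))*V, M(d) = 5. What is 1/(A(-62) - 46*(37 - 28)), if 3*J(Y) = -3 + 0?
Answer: -1/352 ≈ -0.0028409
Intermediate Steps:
J(Y) = -1 (J(Y) = (-3 + 0)/3 = (⅓)*(-3) = -1)
A(V) = -V
1/(A(-62) - 46*(37 - 28)) = 1/(-1*(-62) - 46*(37 - 28)) = 1/(62 - 46*9) = 1/(62 - 414) = 1/(-352) = -1/352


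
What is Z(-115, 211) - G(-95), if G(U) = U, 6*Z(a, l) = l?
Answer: 781/6 ≈ 130.17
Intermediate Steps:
Z(a, l) = l/6
Z(-115, 211) - G(-95) = (⅙)*211 - 1*(-95) = 211/6 + 95 = 781/6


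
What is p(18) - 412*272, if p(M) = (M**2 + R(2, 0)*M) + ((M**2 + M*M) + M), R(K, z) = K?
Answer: -111038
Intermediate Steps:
p(M) = 3*M + 3*M**2 (p(M) = (M**2 + 2*M) + ((M**2 + M*M) + M) = (M**2 + 2*M) + ((M**2 + M**2) + M) = (M**2 + 2*M) + (2*M**2 + M) = (M**2 + 2*M) + (M + 2*M**2) = 3*M + 3*M**2)
p(18) - 412*272 = 3*18*(1 + 18) - 412*272 = 3*18*19 - 112064 = 1026 - 112064 = -111038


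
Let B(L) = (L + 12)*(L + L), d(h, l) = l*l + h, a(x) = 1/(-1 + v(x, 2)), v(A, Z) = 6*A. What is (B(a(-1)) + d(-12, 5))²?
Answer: 221841/2401 ≈ 92.395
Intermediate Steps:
a(x) = 1/(-1 + 6*x)
d(h, l) = h + l² (d(h, l) = l² + h = h + l²)
B(L) = 2*L*(12 + L) (B(L) = (12 + L)*(2*L) = 2*L*(12 + L))
(B(a(-1)) + d(-12, 5))² = (2*(12 + 1/(-1 + 6*(-1)))/(-1 + 6*(-1)) + (-12 + 5²))² = (2*(12 + 1/(-1 - 6))/(-1 - 6) + (-12 + 25))² = (2*(12 + 1/(-7))/(-7) + 13)² = (2*(-⅐)*(12 - ⅐) + 13)² = (2*(-⅐)*(83/7) + 13)² = (-166/49 + 13)² = (471/49)² = 221841/2401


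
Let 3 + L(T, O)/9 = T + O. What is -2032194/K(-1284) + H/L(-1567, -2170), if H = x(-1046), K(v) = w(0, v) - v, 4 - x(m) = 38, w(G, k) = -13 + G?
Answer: -2011870789/1258290 ≈ -1598.9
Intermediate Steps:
x(m) = -34 (x(m) = 4 - 1*38 = 4 - 38 = -34)
L(T, O) = -27 + 9*O + 9*T (L(T, O) = -27 + 9*(T + O) = -27 + 9*(O + T) = -27 + (9*O + 9*T) = -27 + 9*O + 9*T)
K(v) = -13 - v (K(v) = (-13 + 0) - v = -13 - v)
H = -34
-2032194/K(-1284) + H/L(-1567, -2170) = -2032194/(-13 - 1*(-1284)) - 34/(-27 + 9*(-2170) + 9*(-1567)) = -2032194/(-13 + 1284) - 34/(-27 - 19530 - 14103) = -2032194/1271 - 34/(-33660) = -2032194*1/1271 - 34*(-1/33660) = -2032194/1271 + 1/990 = -2011870789/1258290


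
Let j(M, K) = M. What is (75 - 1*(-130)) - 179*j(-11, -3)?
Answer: 2174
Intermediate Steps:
(75 - 1*(-130)) - 179*j(-11, -3) = (75 - 1*(-130)) - 179*(-11) = (75 + 130) + 1969 = 205 + 1969 = 2174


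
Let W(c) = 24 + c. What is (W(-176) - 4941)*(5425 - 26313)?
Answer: 106382584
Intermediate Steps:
(W(-176) - 4941)*(5425 - 26313) = ((24 - 176) - 4941)*(5425 - 26313) = (-152 - 4941)*(-20888) = -5093*(-20888) = 106382584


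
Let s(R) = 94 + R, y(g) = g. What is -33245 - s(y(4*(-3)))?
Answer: -33327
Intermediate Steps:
-33245 - s(y(4*(-3))) = -33245 - (94 + 4*(-3)) = -33245 - (94 - 12) = -33245 - 1*82 = -33245 - 82 = -33327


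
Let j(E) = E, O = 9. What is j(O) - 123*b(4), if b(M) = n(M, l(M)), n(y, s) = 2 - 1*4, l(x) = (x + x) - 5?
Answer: 255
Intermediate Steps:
l(x) = -5 + 2*x (l(x) = 2*x - 5 = -5 + 2*x)
n(y, s) = -2 (n(y, s) = 2 - 4 = -2)
b(M) = -2
j(O) - 123*b(4) = 9 - 123*(-2) = 9 + 246 = 255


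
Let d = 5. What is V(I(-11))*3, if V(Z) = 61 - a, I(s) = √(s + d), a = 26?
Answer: 105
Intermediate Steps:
I(s) = √(5 + s) (I(s) = √(s + 5) = √(5 + s))
V(Z) = 35 (V(Z) = 61 - 1*26 = 61 - 26 = 35)
V(I(-11))*3 = 35*3 = 105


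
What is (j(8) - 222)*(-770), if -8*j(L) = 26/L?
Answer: 2740045/16 ≈ 1.7125e+5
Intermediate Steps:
j(L) = -13/(4*L)
(j(8) - 222)*(-770) = (-13/4/8 - 222)*(-770) = (-13/4*⅛ - 222)*(-770) = (-13/32 - 222)*(-770) = -7117/32*(-770) = 2740045/16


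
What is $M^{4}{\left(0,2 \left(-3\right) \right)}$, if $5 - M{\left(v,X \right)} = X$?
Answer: $14641$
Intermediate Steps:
$M{\left(v,X \right)} = 5 - X$
$M^{4}{\left(0,2 \left(-3\right) \right)} = \left(5 - 2 \left(-3\right)\right)^{4} = \left(5 - -6\right)^{4} = \left(5 + 6\right)^{4} = 11^{4} = 14641$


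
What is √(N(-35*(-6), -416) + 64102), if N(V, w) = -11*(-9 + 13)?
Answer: √64058 ≈ 253.10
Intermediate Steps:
N(V, w) = -44 (N(V, w) = -11*4 = -44)
√(N(-35*(-6), -416) + 64102) = √(-44 + 64102) = √64058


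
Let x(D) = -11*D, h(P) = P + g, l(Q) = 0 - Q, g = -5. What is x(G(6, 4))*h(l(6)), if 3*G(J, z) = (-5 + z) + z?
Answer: 121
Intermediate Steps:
l(Q) = -Q
h(P) = -5 + P (h(P) = P - 5 = -5 + P)
G(J, z) = -5/3 + 2*z/3 (G(J, z) = ((-5 + z) + z)/3 = (-5 + 2*z)/3 = -5/3 + 2*z/3)
x(G(6, 4))*h(l(6)) = (-11*(-5/3 + (⅔)*4))*(-5 - 1*6) = (-11*(-5/3 + 8/3))*(-5 - 6) = -11*1*(-11) = -11*(-11) = 121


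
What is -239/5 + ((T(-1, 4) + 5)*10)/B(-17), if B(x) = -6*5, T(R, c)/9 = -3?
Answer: -607/15 ≈ -40.467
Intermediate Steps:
T(R, c) = -27 (T(R, c) = 9*(-3) = -27)
B(x) = -30
-239/5 + ((T(-1, 4) + 5)*10)/B(-17) = -239/5 + ((-27 + 5)*10)/(-30) = -239*⅕ - 22*10*(-1/30) = -239/5 - 220*(-1/30) = -239/5 + 22/3 = -607/15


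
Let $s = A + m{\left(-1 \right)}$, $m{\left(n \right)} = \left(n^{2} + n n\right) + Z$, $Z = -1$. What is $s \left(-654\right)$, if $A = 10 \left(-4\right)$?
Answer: $25506$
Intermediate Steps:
$A = -40$
$m{\left(n \right)} = -1 + 2 n^{2}$ ($m{\left(n \right)} = \left(n^{2} + n n\right) - 1 = \left(n^{2} + n^{2}\right) - 1 = 2 n^{2} - 1 = -1 + 2 n^{2}$)
$s = -39$ ($s = -40 - \left(1 - 2 \left(-1\right)^{2}\right) = -40 + \left(-1 + 2 \cdot 1\right) = -40 + \left(-1 + 2\right) = -40 + 1 = -39$)
$s \left(-654\right) = \left(-39\right) \left(-654\right) = 25506$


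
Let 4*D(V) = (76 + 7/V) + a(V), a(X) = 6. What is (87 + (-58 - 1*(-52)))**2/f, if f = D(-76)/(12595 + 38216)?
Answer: 33781591728/2075 ≈ 1.6280e+7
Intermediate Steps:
D(V) = 41/2 + 7/(4*V) (D(V) = ((76 + 7/V) + 6)/4 = (82 + 7/V)/4 = 41/2 + 7/(4*V))
f = 2075/5148848 (f = ((1/4)*(7 + 82*(-76))/(-76))/(12595 + 38216) = ((1/4)*(-1/76)*(7 - 6232))/50811 = ((1/4)*(-1/76)*(-6225))*(1/50811) = (6225/304)*(1/50811) = 2075/5148848 ≈ 0.00040300)
(87 + (-58 - 1*(-52)))**2/f = (87 + (-58 - 1*(-52)))**2/(2075/5148848) = (87 + (-58 + 52))**2*(5148848/2075) = (87 - 6)**2*(5148848/2075) = 81**2*(5148848/2075) = 6561*(5148848/2075) = 33781591728/2075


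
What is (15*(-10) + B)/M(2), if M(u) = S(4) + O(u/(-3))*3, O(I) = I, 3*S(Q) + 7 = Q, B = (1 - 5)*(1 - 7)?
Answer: 42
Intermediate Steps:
B = 24 (B = -4*(-6) = 24)
S(Q) = -7/3 + Q/3
M(u) = -1 - u (M(u) = (-7/3 + (⅓)*4) + (u/(-3))*3 = (-7/3 + 4/3) + (u*(-⅓))*3 = -1 - u/3*3 = -1 - u)
(15*(-10) + B)/M(2) = (15*(-10) + 24)/(-1 - 1*2) = (-150 + 24)/(-1 - 2) = -126/(-3) = -126*(-⅓) = 42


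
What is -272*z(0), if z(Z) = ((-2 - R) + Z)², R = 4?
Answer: -9792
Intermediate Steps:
z(Z) = (-6 + Z)² (z(Z) = ((-2 - 1*4) + Z)² = ((-2 - 4) + Z)² = (-6 + Z)²)
-272*z(0) = -272*(6 - 1*0)² = -272*(6 + 0)² = -272*6² = -272*36 = -9792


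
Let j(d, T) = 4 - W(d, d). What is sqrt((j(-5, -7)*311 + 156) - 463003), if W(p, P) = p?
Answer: 4*I*sqrt(28753) ≈ 678.27*I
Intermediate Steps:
j(d, T) = 4 - d
sqrt((j(-5, -7)*311 + 156) - 463003) = sqrt(((4 - 1*(-5))*311 + 156) - 463003) = sqrt(((4 + 5)*311 + 156) - 463003) = sqrt((9*311 + 156) - 463003) = sqrt((2799 + 156) - 463003) = sqrt(2955 - 463003) = sqrt(-460048) = 4*I*sqrt(28753)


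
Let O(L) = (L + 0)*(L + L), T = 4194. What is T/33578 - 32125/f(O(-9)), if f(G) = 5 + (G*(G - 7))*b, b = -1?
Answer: 118398362/84297569 ≈ 1.4045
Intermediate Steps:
O(L) = 2*L² (O(L) = L*(2*L) = 2*L²)
f(G) = 5 - G*(-7 + G) (f(G) = 5 + (G*(G - 7))*(-1) = 5 + (G*(-7 + G))*(-1) = 5 - G*(-7 + G))
T/33578 - 32125/f(O(-9)) = 4194/33578 - 32125/(5 - (2*(-9)²)² + 7*(2*(-9)²)) = 4194*(1/33578) - 32125/(5 - (2*81)² + 7*(2*81)) = 2097/16789 - 32125/(5 - 1*162² + 7*162) = 2097/16789 - 32125/(5 - 1*26244 + 1134) = 2097/16789 - 32125/(5 - 26244 + 1134) = 2097/16789 - 32125/(-25105) = 2097/16789 - 32125*(-1/25105) = 2097/16789 + 6425/5021 = 118398362/84297569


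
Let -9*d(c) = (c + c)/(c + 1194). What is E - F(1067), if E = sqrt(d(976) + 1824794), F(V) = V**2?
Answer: -1138489 + 67*sqrt(4306914010)/3255 ≈ -1.1371e+6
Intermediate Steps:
d(c) = -2*c/(9*(1194 + c)) (d(c) = -(c + c)/(9*(c + 1194)) = -2*c/(9*(1194 + c)))
E = 67*sqrt(4306914010)/3255 (E = sqrt(-2*976/(10746 + 9*976) + 1824794) = sqrt(-2*976/(10746 + 8784) + 1824794) = sqrt(-2*976/19530 + 1824794) = sqrt(-2*976*1/19530 + 1824794) = sqrt(-976/9765 + 1824794) = sqrt(17819112434/9765) = 67*sqrt(4306914010)/3255 ≈ 1350.8)
E - F(1067) = 67*sqrt(4306914010)/3255 - 1*1067**2 = 67*sqrt(4306914010)/3255 - 1*1138489 = 67*sqrt(4306914010)/3255 - 1138489 = -1138489 + 67*sqrt(4306914010)/3255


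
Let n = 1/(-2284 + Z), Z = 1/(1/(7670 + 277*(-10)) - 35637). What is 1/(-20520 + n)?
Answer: -398835051816/8184095437885619 ≈ -4.8733e-5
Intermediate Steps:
Z = -4900/174621299 (Z = 1/(1/(7670 - 2770) - 35637) = 1/(1/4900 - 35637) = 1/(-174621299/4900) = -4900/174621299 ≈ -2.8061e-5)
n = -174621299/398835051816 (n = 1/(-2284 - 4900/174621299) = 1/(-398835051816/174621299) = -174621299/398835051816 ≈ -0.00043783)
1/(-20520 + n) = 1/(-20520 - 174621299/398835051816) = 1/(-8184095437885619/398835051816) = -398835051816/8184095437885619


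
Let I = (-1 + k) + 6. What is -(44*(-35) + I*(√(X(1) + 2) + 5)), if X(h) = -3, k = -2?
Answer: 1525 - 3*I ≈ 1525.0 - 3.0*I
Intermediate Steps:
I = 3 (I = (-1 - 2) + 6 = -3 + 6 = 3)
-(44*(-35) + I*(√(X(1) + 2) + 5)) = -(44*(-35) + 3*(√(-3 + 2) + 5)) = -(-1540 + 3*(√(-1) + 5)) = -(-1540 + 3*(I + 5)) = -(-1540 + 3*(5 + I)) = -(-1540 + (15 + 3*I)) = -(-1525 + 3*I) = 1525 - 3*I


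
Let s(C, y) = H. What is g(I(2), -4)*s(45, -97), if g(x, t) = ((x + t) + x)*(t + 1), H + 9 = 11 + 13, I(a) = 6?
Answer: -360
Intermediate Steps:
H = 15 (H = -9 + (11 + 13) = -9 + 24 = 15)
s(C, y) = 15
g(x, t) = (1 + t)*(t + 2*x) (g(x, t) = ((t + x) + x)*(1 + t) = (t + 2*x)*(1 + t) = (1 + t)*(t + 2*x))
g(I(2), -4)*s(45, -97) = (-4 + (-4)² + 2*6 + 2*(-4)*6)*15 = (-4 + 16 + 12 - 48)*15 = -24*15 = -360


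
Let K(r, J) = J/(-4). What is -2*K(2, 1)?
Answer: 1/2 ≈ 0.50000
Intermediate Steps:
K(r, J) = -J/4 (K(r, J) = J*(-1/4) = -J/4)
-2*K(2, 1) = -(-1)/2 = -2*(-1/4) = 1/2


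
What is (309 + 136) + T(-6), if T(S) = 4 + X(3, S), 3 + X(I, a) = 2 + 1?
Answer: 449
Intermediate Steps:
X(I, a) = 0 (X(I, a) = -3 + (2 + 1) = -3 + 3 = 0)
T(S) = 4 (T(S) = 4 + 0 = 4)
(309 + 136) + T(-6) = (309 + 136) + 4 = 445 + 4 = 449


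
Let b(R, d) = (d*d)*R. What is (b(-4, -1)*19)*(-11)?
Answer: 836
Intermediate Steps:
b(R, d) = R*d**2 (b(R, d) = d**2*R = R*d**2)
(b(-4, -1)*19)*(-11) = (-4*(-1)**2*19)*(-11) = (-4*1*19)*(-11) = -4*19*(-11) = -76*(-11) = 836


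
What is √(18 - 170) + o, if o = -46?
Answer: -46 + 2*I*√38 ≈ -46.0 + 12.329*I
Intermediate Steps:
√(18 - 170) + o = √(18 - 170) - 46 = √(-152) - 46 = 2*I*√38 - 46 = -46 + 2*I*√38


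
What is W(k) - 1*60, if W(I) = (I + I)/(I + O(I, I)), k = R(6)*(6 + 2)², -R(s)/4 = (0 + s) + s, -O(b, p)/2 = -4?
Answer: -22212/383 ≈ -57.995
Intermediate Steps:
O(b, p) = 8 (O(b, p) = -2*(-4) = 8)
R(s) = -8*s (R(s) = -4*((0 + s) + s) = -4*(s + s) = -8*s)
k = -3072 (k = (-8*6)*(6 + 2)² = -48*8² = -48*64 = -3072)
W(I) = 2*I/(8 + I) (W(I) = (I + I)/(I + 8) = (2*I)/(8 + I) = 2*I/(8 + I))
W(k) - 1*60 = 2*(-3072)/(8 - 3072) - 1*60 = 2*(-3072)/(-3064) - 60 = 2*(-3072)*(-1/3064) - 60 = 768/383 - 60 = -22212/383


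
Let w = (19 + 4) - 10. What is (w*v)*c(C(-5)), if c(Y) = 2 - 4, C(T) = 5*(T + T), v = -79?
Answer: 2054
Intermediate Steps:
C(T) = 10*T (C(T) = 5*(2*T) = 10*T)
c(Y) = -2
w = 13 (w = 23 - 10 = 13)
(w*v)*c(C(-5)) = (13*(-79))*(-2) = -1027*(-2) = 2054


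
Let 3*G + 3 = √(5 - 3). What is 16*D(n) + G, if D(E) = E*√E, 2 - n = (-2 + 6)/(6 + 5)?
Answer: -1 + √2/3 + 864*√22/121 ≈ 32.963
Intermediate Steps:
n = 18/11 (n = 2 - (-2 + 6)/(6 + 5) = 2 - 4/11 = 18/11 ≈ 1.6364)
G = -1 + √2/3 (G = -1 + √(5 - 3)/3 = -1 + √2/3 ≈ -0.52860)
D(E) = E^(3/2)
16*D(n) + G = 16*(18/11)^(3/2) + (-1 + √2/3) = 16*(54*√22/121) + (-1 + √2/3) = 864*√22/121 + (-1 + √2/3) = -1 + √2/3 + 864*√22/121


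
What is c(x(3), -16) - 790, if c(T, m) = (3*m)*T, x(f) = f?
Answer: -934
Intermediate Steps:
c(T, m) = 3*T*m
c(x(3), -16) - 790 = 3*3*(-16) - 790 = -144 - 790 = -934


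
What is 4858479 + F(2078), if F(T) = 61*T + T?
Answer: 4987315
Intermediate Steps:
F(T) = 62*T
4858479 + F(2078) = 4858479 + 62*2078 = 4858479 + 128836 = 4987315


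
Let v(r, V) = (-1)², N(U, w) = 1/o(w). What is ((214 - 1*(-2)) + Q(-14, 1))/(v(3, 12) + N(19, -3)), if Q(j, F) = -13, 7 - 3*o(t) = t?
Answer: 2030/13 ≈ 156.15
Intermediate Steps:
o(t) = 7/3 - t/3
N(U, w) = 1/(7/3 - w/3)
v(r, V) = 1
((214 - 1*(-2)) + Q(-14, 1))/(v(3, 12) + N(19, -3)) = ((214 - 1*(-2)) - 13)/(1 - 3/(-7 - 3)) = ((214 + 2) - 13)/(1 - 3/(-10)) = (216 - 13)/(1 - 3*(-⅒)) = 203/(1 + 3/10) = 203/(13/10) = 203*(10/13) = 2030/13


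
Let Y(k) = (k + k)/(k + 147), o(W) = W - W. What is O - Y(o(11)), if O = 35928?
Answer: 35928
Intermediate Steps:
o(W) = 0
Y(k) = 2*k/(147 + k) (Y(k) = (2*k)/(147 + k) = 2*k/(147 + k))
O - Y(o(11)) = 35928 - 2*0/(147 + 0) = 35928 - 2*0/147 = 35928 - 1*0 = 35928 + 0 = 35928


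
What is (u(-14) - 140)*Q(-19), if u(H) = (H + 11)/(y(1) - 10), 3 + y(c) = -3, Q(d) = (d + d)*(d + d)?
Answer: -807557/4 ≈ -2.0189e+5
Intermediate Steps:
Q(d) = 4*d**2 (Q(d) = (2*d)*(2*d) = 4*d**2)
y(c) = -6 (y(c) = -3 - 3 = -6)
u(H) = -11/16 - H/16 (u(H) = (H + 11)/(-6 - 10) = (11 + H)/(-16) = (11 + H)*(-1/16) = -11/16 - H/16)
(u(-14) - 140)*Q(-19) = ((-11/16 - 1/16*(-14)) - 140)*(4*(-19)**2) = ((-11/16 + 7/8) - 140)*(4*361) = (3/16 - 140)*1444 = -2237/16*1444 = -807557/4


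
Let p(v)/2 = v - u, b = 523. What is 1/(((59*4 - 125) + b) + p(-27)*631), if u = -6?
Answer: -1/25868 ≈ -3.8658e-5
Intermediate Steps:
p(v) = 12 + 2*v (p(v) = 2*(v - 1*(-6)) = 2*(v + 6) = 2*(6 + v) = 12 + 2*v)
1/(((59*4 - 125) + b) + p(-27)*631) = 1/(((59*4 - 125) + 523) + (12 + 2*(-27))*631) = 1/(((236 - 125) + 523) + (12 - 54)*631) = 1/((111 + 523) - 42*631) = 1/(634 - 26502) = 1/(-25868) = -1/25868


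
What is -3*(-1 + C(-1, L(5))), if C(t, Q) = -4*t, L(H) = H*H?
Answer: -9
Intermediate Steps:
L(H) = H**2
-3*(-1 + C(-1, L(5))) = -3*(-1 - 4*(-1)) = -3*(-1 + 4) = -3*3 = -9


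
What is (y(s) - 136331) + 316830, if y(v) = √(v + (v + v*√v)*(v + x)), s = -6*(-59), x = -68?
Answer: 180499 + √(101598 + 101244*√354) ≈ 1.8192e+5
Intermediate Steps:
s = 354
y(v) = √(v + (-68 + v)*(v + v^(3/2))) (y(v) = √(v + (v + v*√v)*(v - 68)) = √(v + (v + v^(3/2))*(-68 + v)) = √(v + (-68 + v)*(v + v^(3/2))))
(y(s) - 136331) + 316830 = (√(354² + 354^(5/2) - 24072*√354 - 67*354) - 136331) + 316830 = (√(125316 + 125316*√354 - 24072*√354 - 23718) - 136331) + 316830 = (√(101598 + 101244*√354) - 136331) + 316830 = (-136331 + √(101598 + 101244*√354)) + 316830 = 180499 + √(101598 + 101244*√354)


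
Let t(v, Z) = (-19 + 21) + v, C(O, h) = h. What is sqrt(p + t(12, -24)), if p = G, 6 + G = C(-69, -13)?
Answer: I*sqrt(5) ≈ 2.2361*I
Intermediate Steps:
t(v, Z) = 2 + v
G = -19 (G = -6 - 13 = -19)
p = -19
sqrt(p + t(12, -24)) = sqrt(-19 + (2 + 12)) = sqrt(-19 + 14) = sqrt(-5) = I*sqrt(5)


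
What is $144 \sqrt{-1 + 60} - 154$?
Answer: $-154 + 144 \sqrt{59} \approx 952.08$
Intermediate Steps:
$144 \sqrt{-1 + 60} - 154 = 144 \sqrt{59} - 154 = -154 + 144 \sqrt{59}$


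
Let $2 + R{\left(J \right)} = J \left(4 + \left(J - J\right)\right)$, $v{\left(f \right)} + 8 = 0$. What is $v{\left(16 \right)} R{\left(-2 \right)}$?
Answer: $80$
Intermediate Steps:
$v{\left(f \right)} = -8$ ($v{\left(f \right)} = -8 + 0 = -8$)
$R{\left(J \right)} = -2 + 4 J$ ($R{\left(J \right)} = -2 + J \left(4 + \left(J - J\right)\right) = -2 + J \left(4 + 0\right) = -2 + J 4 = -2 + 4 J$)
$v{\left(16 \right)} R{\left(-2 \right)} = - 8 \left(-2 + 4 \left(-2\right)\right) = - 8 \left(-2 - 8\right) = \left(-8\right) \left(-10\right) = 80$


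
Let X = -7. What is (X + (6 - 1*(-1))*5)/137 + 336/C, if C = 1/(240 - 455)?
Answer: -9896852/137 ≈ -72240.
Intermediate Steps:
C = -1/215 (C = 1/(-215) = -1/215 ≈ -0.0046512)
(X + (6 - 1*(-1))*5)/137 + 336/C = (-7 + (6 - 1*(-1))*5)/137 + 336/(-1/215) = (-7 + (6 + 1)*5)*(1/137) + 336*(-215) = (-7 + 7*5)*(1/137) - 72240 = (-7 + 35)*(1/137) - 72240 = 28*(1/137) - 72240 = 28/137 - 72240 = -9896852/137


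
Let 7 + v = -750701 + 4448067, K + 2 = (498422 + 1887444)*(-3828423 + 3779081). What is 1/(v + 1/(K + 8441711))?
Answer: 117714958463/435234461107799216 ≈ 2.7046e-7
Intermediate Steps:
K = -117723400174 (K = -2 + (498422 + 1887444)*(-3828423 + 3779081) = -2 + 2385866*(-49342) = -2 - 117723400172 = -117723400174)
v = 3697359 (v = -7 + (-750701 + 4448067) = -7 + 3697366 = 3697359)
1/(v + 1/(K + 8441711)) = 1/(3697359 + 1/(-117723400174 + 8441711)) = 1/(3697359 + 1/(-117714958463)) = 1/(3697359 - 1/117714958463) = 1/(435234461107799216/117714958463) = 117714958463/435234461107799216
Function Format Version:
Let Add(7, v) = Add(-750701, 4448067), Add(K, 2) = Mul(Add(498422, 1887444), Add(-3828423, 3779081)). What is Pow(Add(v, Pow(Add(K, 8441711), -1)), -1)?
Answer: Rational(117714958463, 435234461107799216) ≈ 2.7046e-7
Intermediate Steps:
K = -117723400174 (K = Add(-2, Mul(Add(498422, 1887444), Add(-3828423, 3779081))) = Add(-2, Mul(2385866, -49342)) = Add(-2, -117723400172) = -117723400174)
v = 3697359 (v = Add(-7, Add(-750701, 4448067)) = Add(-7, 3697366) = 3697359)
Pow(Add(v, Pow(Add(K, 8441711), -1)), -1) = Pow(Add(3697359, Pow(Add(-117723400174, 8441711), -1)), -1) = Pow(Add(3697359, Pow(-117714958463, -1)), -1) = Pow(Add(3697359, Rational(-1, 117714958463)), -1) = Pow(Rational(435234461107799216, 117714958463), -1) = Rational(117714958463, 435234461107799216)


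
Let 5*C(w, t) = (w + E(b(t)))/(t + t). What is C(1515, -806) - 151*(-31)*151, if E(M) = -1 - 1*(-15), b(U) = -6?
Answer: 5697056331/8060 ≈ 7.0683e+5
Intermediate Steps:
E(M) = 14 (E(M) = -1 + 15 = 14)
C(w, t) = (14 + w)/(10*t) (C(w, t) = ((w + 14)/(t + t))/5 = ((14 + w)/((2*t)))/5 = ((14 + w)*(1/(2*t)))/5 = ((14 + w)/(2*t))/5 = (14 + w)/(10*t))
C(1515, -806) - 151*(-31)*151 = (⅒)*(14 + 1515)/(-806) - 151*(-31)*151 = (⅒)*(-1/806)*1529 - (-4681)*151 = -1529/8060 - 1*(-706831) = -1529/8060 + 706831 = 5697056331/8060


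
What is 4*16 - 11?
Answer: 53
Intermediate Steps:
4*16 - 11 = 64 - 11 = 53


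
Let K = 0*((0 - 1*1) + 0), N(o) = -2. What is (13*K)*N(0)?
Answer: 0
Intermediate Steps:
K = 0 (K = 0*((0 - 1) + 0) = 0*(-1 + 0) = 0*(-1) = 0)
(13*K)*N(0) = (13*0)*(-2) = 0*(-2) = 0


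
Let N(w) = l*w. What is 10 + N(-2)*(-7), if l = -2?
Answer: -18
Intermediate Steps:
N(w) = -2*w
10 + N(-2)*(-7) = 10 - 2*(-2)*(-7) = 10 + 4*(-7) = 10 - 28 = -18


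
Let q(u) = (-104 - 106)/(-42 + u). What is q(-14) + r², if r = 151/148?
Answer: 104941/21904 ≈ 4.7910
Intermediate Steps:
r = 151/148 (r = 151*(1/148) = 151/148 ≈ 1.0203)
q(u) = -210/(-42 + u)
q(-14) + r² = -210/(-42 - 14) + (151/148)² = -210/(-56) + 22801/21904 = -210*(-1/56) + 22801/21904 = 15/4 + 22801/21904 = 104941/21904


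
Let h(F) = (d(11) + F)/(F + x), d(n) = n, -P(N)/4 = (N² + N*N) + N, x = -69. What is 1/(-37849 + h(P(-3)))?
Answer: -129/4882472 ≈ -2.6421e-5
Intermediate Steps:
P(N) = -8*N² - 4*N (P(N) = -4*((N² + N*N) + N) = -4*((N² + N²) + N) = -4*(2*N² + N) = -4*(N + 2*N²) = -8*N² - 4*N)
h(F) = (11 + F)/(-69 + F) (h(F) = (11 + F)/(F - 69) = (11 + F)/(-69 + F))
1/(-37849 + h(P(-3))) = 1/(-37849 + (11 - 4*(-3)*(1 + 2*(-3)))/(-69 - 4*(-3)*(1 + 2*(-3)))) = 1/(-37849 + (11 - 4*(-3)*(1 - 6))/(-69 - 4*(-3)*(1 - 6))) = 1/(-37849 + (11 - 4*(-3)*(-5))/(-69 - 4*(-3)*(-5))) = 1/(-37849 + (11 - 60)/(-69 - 60)) = 1/(-37849 - 49/(-129)) = 1/(-37849 - 1/129*(-49)) = 1/(-37849 + 49/129) = 1/(-4882472/129) = -129/4882472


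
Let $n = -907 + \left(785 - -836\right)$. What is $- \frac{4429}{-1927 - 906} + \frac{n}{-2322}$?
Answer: $\frac{1376896}{1096371} \approx 1.2559$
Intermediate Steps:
$n = 714$ ($n = -907 + \left(785 + 836\right) = -907 + 1621 = 714$)
$- \frac{4429}{-1927 - 906} + \frac{n}{-2322} = - \frac{4429}{-1927 - 906} + \frac{714}{-2322} = - \frac{4429}{-2833} + 714 \left(- \frac{1}{2322}\right) = \left(-4429\right) \left(- \frac{1}{2833}\right) - \frac{119}{387} = \frac{4429}{2833} - \frac{119}{387} = \frac{1376896}{1096371}$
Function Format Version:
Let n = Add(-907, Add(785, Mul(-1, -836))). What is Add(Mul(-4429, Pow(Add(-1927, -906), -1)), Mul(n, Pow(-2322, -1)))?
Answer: Rational(1376896, 1096371) ≈ 1.2559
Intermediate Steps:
n = 714 (n = Add(-907, Add(785, 836)) = Add(-907, 1621) = 714)
Add(Mul(-4429, Pow(Add(-1927, -906), -1)), Mul(n, Pow(-2322, -1))) = Add(Mul(-4429, Pow(Add(-1927, -906), -1)), Mul(714, Pow(-2322, -1))) = Add(Mul(-4429, Pow(-2833, -1)), Mul(714, Rational(-1, 2322))) = Add(Mul(-4429, Rational(-1, 2833)), Rational(-119, 387)) = Add(Rational(4429, 2833), Rational(-119, 387)) = Rational(1376896, 1096371)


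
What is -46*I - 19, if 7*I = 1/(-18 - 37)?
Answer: -7269/385 ≈ -18.881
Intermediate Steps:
I = -1/385 (I = 1/(7*(-18 - 37)) = (1/7)/(-55) = (1/7)*(-1/55) = -1/385 ≈ -0.0025974)
-46*I - 19 = -46*(-1/385) - 19 = 46/385 - 19 = -7269/385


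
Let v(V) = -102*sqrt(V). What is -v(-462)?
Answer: 102*I*sqrt(462) ≈ 2192.4*I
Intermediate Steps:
-v(-462) = -(-102)*sqrt(-462) = -(-102)*I*sqrt(462) = 102*I*sqrt(462)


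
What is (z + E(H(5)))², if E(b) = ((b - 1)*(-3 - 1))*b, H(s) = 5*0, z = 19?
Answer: 361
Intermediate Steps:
H(s) = 0
E(b) = b*(4 - 4*b) (E(b) = ((-1 + b)*(-4))*b = (4 - 4*b)*b = b*(4 - 4*b))
(z + E(H(5)))² = (19 + 4*0*(1 - 1*0))² = (19 + 4*0*(1 + 0))² = (19 + 4*0*1)² = (19 + 0)² = 19² = 361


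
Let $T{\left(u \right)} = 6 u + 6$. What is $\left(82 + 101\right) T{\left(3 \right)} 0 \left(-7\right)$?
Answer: $0$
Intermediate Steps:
$T{\left(u \right)} = 6 + 6 u$
$\left(82 + 101\right) T{\left(3 \right)} 0 \left(-7\right) = \left(82 + 101\right) \left(6 + 6 \cdot 3\right) 0 \left(-7\right) = 183 \left(6 + 18\right) 0 \left(-7\right) = 183 \cdot 24 \cdot 0 \left(-7\right) = 183 \cdot 0 \left(-7\right) = 183 \cdot 0 = 0$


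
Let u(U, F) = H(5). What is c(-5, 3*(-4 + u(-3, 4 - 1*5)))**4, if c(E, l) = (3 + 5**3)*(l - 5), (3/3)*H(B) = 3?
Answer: 1099511627776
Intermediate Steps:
H(B) = 3
u(U, F) = 3
c(E, l) = -640 + 128*l (c(E, l) = (3 + 125)*(-5 + l) = 128*(-5 + l) = -640 + 128*l)
c(-5, 3*(-4 + u(-3, 4 - 1*5)))**4 = (-640 + 128*(3*(-4 + 3)))**4 = (-640 + 128*(3*(-1)))**4 = (-640 + 128*(-3))**4 = (-640 - 384)**4 = (-1024)**4 = 1099511627776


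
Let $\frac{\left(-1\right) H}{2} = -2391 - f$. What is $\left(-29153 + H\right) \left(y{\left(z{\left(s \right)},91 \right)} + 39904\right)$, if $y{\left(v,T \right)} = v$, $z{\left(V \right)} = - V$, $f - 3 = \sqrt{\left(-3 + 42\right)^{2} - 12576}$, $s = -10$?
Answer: $-972504610 + 79828 i \sqrt{11055} \approx -9.7251 \cdot 10^{8} + 8.3933 \cdot 10^{6} i$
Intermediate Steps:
$f = 3 + i \sqrt{11055}$ ($f = 3 + \sqrt{\left(-3 + 42\right)^{2} - 12576} = 3 + \sqrt{39^{2} - 12576} = 3 + \sqrt{1521 - 12576} = 3 + \sqrt{-11055} = 3 + i \sqrt{11055} \approx 3.0 + 105.14 i$)
$H = 4788 + 2 i \sqrt{11055}$ ($H = - 2 \left(-2391 - \left(3 + i \sqrt{11055}\right)\right) = - 2 \left(-2394 - i \sqrt{11055}\right) = 4788 + 2 i \sqrt{11055} \approx 4788.0 + 210.29 i$)
$\left(-29153 + H\right) \left(y{\left(z{\left(s \right)},91 \right)} + 39904\right) = \left(-29153 + \left(4788 + 2 i \sqrt{11055}\right)\right) \left(\left(-1\right) \left(-10\right) + 39904\right) = \left(-24365 + 2 i \sqrt{11055}\right) \left(10 + 39904\right) = \left(-24365 + 2 i \sqrt{11055}\right) 39914 = -972504610 + 79828 i \sqrt{11055}$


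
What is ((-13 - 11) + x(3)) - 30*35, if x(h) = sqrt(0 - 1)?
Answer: -1074 + I ≈ -1074.0 + 1.0*I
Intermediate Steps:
x(h) = I (x(h) = sqrt(-1) = I)
((-13 - 11) + x(3)) - 30*35 = ((-13 - 11) + I) - 30*35 = (-24 + I) - 1050 = -1074 + I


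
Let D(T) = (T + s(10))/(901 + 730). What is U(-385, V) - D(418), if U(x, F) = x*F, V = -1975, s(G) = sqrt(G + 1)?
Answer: 1240171207/1631 - sqrt(11)/1631 ≈ 7.6038e+5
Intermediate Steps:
s(G) = sqrt(1 + G)
D(T) = T/1631 + sqrt(11)/1631 (D(T) = (T + sqrt(1 + 10))/(901 + 730) = (T + sqrt(11))/1631 = (T + sqrt(11))*(1/1631) = T/1631 + sqrt(11)/1631)
U(x, F) = F*x
U(-385, V) - D(418) = -1975*(-385) - ((1/1631)*418 + sqrt(11)/1631) = 760375 - (418/1631 + sqrt(11)/1631) = 760375 + (-418/1631 - sqrt(11)/1631) = 1240171207/1631 - sqrt(11)/1631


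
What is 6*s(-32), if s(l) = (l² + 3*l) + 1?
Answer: 5574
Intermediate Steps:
s(l) = 1 + l² + 3*l
6*s(-32) = 6*(1 + (-32)² + 3*(-32)) = 6*(1 + 1024 - 96) = 6*929 = 5574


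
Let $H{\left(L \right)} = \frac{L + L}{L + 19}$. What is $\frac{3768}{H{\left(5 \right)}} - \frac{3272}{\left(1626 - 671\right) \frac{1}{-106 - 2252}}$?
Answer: $\frac{16351632}{955} \approx 17122.0$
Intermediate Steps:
$H{\left(L \right)} = \frac{2 L}{19 + L}$
$\frac{3768}{H{\left(5 \right)}} - \frac{3272}{\left(1626 - 671\right) \frac{1}{-106 - 2252}} = \frac{3768}{2 \cdot 5 \frac{1}{19 + 5}} - \frac{3272}{\left(1626 - 671\right) \frac{1}{-106 - 2252}} = \frac{3768}{2 \cdot 5 \cdot \frac{1}{24}} - \frac{3272}{955 \frac{1}{-2358}} = \frac{3768}{2 \cdot 5 \cdot \frac{1}{24}} - \frac{3272}{955 \left(- \frac{1}{2358}\right)} = \frac{3768}{\frac{5}{12}} - \frac{3272}{- \frac{955}{2358}} = 3768 \cdot \frac{12}{5} - - \frac{7715376}{955} = \frac{45216}{5} + \frac{7715376}{955} = \frac{16351632}{955}$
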